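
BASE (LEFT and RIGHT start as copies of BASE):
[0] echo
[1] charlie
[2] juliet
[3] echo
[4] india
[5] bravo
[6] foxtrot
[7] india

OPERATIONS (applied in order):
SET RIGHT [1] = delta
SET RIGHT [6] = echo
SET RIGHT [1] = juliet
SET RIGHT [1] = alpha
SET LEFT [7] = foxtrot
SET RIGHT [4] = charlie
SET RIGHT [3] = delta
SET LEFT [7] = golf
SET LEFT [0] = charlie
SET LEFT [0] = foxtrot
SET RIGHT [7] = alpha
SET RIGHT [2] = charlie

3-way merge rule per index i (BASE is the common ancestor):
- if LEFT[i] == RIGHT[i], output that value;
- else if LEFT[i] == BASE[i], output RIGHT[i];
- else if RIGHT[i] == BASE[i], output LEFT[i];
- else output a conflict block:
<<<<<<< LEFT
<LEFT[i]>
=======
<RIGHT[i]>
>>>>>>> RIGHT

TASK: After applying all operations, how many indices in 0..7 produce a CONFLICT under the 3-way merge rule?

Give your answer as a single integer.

Answer: 1

Derivation:
Final LEFT:  [foxtrot, charlie, juliet, echo, india, bravo, foxtrot, golf]
Final RIGHT: [echo, alpha, charlie, delta, charlie, bravo, echo, alpha]
i=0: L=foxtrot, R=echo=BASE -> take LEFT -> foxtrot
i=1: L=charlie=BASE, R=alpha -> take RIGHT -> alpha
i=2: L=juliet=BASE, R=charlie -> take RIGHT -> charlie
i=3: L=echo=BASE, R=delta -> take RIGHT -> delta
i=4: L=india=BASE, R=charlie -> take RIGHT -> charlie
i=5: L=bravo R=bravo -> agree -> bravo
i=6: L=foxtrot=BASE, R=echo -> take RIGHT -> echo
i=7: BASE=india L=golf R=alpha all differ -> CONFLICT
Conflict count: 1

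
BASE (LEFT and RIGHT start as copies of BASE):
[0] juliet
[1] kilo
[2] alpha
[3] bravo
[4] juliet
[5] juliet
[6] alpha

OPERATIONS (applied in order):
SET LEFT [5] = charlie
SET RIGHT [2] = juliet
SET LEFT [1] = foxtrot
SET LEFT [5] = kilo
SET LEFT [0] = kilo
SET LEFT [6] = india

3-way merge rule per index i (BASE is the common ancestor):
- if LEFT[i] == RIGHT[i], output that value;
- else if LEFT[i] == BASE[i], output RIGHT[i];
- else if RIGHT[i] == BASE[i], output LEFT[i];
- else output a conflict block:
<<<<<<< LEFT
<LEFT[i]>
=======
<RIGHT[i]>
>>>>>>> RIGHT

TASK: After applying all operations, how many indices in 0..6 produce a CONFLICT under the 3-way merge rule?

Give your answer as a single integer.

Answer: 0

Derivation:
Final LEFT:  [kilo, foxtrot, alpha, bravo, juliet, kilo, india]
Final RIGHT: [juliet, kilo, juliet, bravo, juliet, juliet, alpha]
i=0: L=kilo, R=juliet=BASE -> take LEFT -> kilo
i=1: L=foxtrot, R=kilo=BASE -> take LEFT -> foxtrot
i=2: L=alpha=BASE, R=juliet -> take RIGHT -> juliet
i=3: L=bravo R=bravo -> agree -> bravo
i=4: L=juliet R=juliet -> agree -> juliet
i=5: L=kilo, R=juliet=BASE -> take LEFT -> kilo
i=6: L=india, R=alpha=BASE -> take LEFT -> india
Conflict count: 0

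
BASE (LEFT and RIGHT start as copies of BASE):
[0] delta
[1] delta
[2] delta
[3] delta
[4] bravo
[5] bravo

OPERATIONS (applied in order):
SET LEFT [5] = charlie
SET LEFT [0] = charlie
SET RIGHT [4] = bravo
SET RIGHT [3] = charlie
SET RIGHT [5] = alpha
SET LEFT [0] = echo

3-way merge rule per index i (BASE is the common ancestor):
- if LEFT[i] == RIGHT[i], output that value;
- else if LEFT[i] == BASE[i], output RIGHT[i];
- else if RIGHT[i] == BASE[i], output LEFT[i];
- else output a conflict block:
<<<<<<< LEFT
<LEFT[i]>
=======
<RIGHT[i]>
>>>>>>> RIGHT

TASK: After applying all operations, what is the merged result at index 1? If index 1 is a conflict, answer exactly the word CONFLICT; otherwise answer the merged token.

Final LEFT:  [echo, delta, delta, delta, bravo, charlie]
Final RIGHT: [delta, delta, delta, charlie, bravo, alpha]
i=0: L=echo, R=delta=BASE -> take LEFT -> echo
i=1: L=delta R=delta -> agree -> delta
i=2: L=delta R=delta -> agree -> delta
i=3: L=delta=BASE, R=charlie -> take RIGHT -> charlie
i=4: L=bravo R=bravo -> agree -> bravo
i=5: BASE=bravo L=charlie R=alpha all differ -> CONFLICT
Index 1 -> delta

Answer: delta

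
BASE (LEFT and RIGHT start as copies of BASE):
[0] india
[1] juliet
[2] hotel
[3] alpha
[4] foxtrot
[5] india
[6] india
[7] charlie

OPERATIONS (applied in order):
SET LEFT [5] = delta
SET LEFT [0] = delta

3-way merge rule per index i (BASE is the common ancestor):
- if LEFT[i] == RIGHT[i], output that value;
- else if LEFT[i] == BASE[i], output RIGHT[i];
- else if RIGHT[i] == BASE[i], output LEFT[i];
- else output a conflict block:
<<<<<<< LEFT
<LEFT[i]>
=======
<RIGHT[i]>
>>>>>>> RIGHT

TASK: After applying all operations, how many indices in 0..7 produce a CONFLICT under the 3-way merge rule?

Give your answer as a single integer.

Answer: 0

Derivation:
Final LEFT:  [delta, juliet, hotel, alpha, foxtrot, delta, india, charlie]
Final RIGHT: [india, juliet, hotel, alpha, foxtrot, india, india, charlie]
i=0: L=delta, R=india=BASE -> take LEFT -> delta
i=1: L=juliet R=juliet -> agree -> juliet
i=2: L=hotel R=hotel -> agree -> hotel
i=3: L=alpha R=alpha -> agree -> alpha
i=4: L=foxtrot R=foxtrot -> agree -> foxtrot
i=5: L=delta, R=india=BASE -> take LEFT -> delta
i=6: L=india R=india -> agree -> india
i=7: L=charlie R=charlie -> agree -> charlie
Conflict count: 0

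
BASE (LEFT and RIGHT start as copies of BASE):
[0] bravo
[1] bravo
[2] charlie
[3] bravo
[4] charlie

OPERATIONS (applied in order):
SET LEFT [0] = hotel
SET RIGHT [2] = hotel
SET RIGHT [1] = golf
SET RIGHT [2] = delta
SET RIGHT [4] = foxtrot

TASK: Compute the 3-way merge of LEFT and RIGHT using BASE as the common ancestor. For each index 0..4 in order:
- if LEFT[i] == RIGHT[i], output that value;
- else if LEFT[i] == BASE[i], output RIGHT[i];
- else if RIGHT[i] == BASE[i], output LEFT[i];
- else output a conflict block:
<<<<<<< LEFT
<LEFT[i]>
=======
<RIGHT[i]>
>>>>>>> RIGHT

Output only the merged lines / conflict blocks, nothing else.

Final LEFT:  [hotel, bravo, charlie, bravo, charlie]
Final RIGHT: [bravo, golf, delta, bravo, foxtrot]
i=0: L=hotel, R=bravo=BASE -> take LEFT -> hotel
i=1: L=bravo=BASE, R=golf -> take RIGHT -> golf
i=2: L=charlie=BASE, R=delta -> take RIGHT -> delta
i=3: L=bravo R=bravo -> agree -> bravo
i=4: L=charlie=BASE, R=foxtrot -> take RIGHT -> foxtrot

Answer: hotel
golf
delta
bravo
foxtrot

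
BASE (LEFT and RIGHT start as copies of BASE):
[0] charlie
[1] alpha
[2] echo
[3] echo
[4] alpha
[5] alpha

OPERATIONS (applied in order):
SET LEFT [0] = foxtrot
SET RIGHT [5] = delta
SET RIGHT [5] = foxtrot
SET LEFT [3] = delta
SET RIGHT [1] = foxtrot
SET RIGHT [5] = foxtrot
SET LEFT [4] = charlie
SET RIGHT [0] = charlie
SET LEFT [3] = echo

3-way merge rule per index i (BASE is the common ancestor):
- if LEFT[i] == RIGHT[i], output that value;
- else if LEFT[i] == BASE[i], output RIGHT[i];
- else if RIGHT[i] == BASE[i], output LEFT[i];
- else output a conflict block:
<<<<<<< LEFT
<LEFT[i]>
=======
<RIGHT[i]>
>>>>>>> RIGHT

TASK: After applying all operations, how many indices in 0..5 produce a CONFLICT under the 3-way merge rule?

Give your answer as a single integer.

Final LEFT:  [foxtrot, alpha, echo, echo, charlie, alpha]
Final RIGHT: [charlie, foxtrot, echo, echo, alpha, foxtrot]
i=0: L=foxtrot, R=charlie=BASE -> take LEFT -> foxtrot
i=1: L=alpha=BASE, R=foxtrot -> take RIGHT -> foxtrot
i=2: L=echo R=echo -> agree -> echo
i=3: L=echo R=echo -> agree -> echo
i=4: L=charlie, R=alpha=BASE -> take LEFT -> charlie
i=5: L=alpha=BASE, R=foxtrot -> take RIGHT -> foxtrot
Conflict count: 0

Answer: 0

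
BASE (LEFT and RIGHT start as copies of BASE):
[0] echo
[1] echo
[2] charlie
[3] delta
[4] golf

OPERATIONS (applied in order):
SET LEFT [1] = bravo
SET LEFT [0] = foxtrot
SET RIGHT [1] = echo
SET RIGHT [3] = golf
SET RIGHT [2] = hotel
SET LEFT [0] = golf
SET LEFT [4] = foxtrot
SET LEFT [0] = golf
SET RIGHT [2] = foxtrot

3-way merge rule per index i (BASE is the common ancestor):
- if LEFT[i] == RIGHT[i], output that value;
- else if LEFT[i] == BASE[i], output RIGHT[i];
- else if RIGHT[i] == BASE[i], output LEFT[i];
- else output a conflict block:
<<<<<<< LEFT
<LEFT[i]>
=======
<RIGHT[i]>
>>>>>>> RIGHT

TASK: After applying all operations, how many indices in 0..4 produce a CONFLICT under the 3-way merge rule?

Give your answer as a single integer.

Final LEFT:  [golf, bravo, charlie, delta, foxtrot]
Final RIGHT: [echo, echo, foxtrot, golf, golf]
i=0: L=golf, R=echo=BASE -> take LEFT -> golf
i=1: L=bravo, R=echo=BASE -> take LEFT -> bravo
i=2: L=charlie=BASE, R=foxtrot -> take RIGHT -> foxtrot
i=3: L=delta=BASE, R=golf -> take RIGHT -> golf
i=4: L=foxtrot, R=golf=BASE -> take LEFT -> foxtrot
Conflict count: 0

Answer: 0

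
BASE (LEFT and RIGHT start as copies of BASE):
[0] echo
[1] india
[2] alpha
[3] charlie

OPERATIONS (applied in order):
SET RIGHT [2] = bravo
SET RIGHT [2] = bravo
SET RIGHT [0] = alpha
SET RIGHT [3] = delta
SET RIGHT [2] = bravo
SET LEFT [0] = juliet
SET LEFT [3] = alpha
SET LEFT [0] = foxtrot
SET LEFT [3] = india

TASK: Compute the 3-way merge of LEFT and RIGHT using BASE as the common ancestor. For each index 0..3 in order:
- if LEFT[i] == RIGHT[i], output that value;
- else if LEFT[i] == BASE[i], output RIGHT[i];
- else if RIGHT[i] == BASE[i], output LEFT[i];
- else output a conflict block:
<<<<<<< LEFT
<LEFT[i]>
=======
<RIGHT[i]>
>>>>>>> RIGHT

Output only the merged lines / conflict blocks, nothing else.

Final LEFT:  [foxtrot, india, alpha, india]
Final RIGHT: [alpha, india, bravo, delta]
i=0: BASE=echo L=foxtrot R=alpha all differ -> CONFLICT
i=1: L=india R=india -> agree -> india
i=2: L=alpha=BASE, R=bravo -> take RIGHT -> bravo
i=3: BASE=charlie L=india R=delta all differ -> CONFLICT

Answer: <<<<<<< LEFT
foxtrot
=======
alpha
>>>>>>> RIGHT
india
bravo
<<<<<<< LEFT
india
=======
delta
>>>>>>> RIGHT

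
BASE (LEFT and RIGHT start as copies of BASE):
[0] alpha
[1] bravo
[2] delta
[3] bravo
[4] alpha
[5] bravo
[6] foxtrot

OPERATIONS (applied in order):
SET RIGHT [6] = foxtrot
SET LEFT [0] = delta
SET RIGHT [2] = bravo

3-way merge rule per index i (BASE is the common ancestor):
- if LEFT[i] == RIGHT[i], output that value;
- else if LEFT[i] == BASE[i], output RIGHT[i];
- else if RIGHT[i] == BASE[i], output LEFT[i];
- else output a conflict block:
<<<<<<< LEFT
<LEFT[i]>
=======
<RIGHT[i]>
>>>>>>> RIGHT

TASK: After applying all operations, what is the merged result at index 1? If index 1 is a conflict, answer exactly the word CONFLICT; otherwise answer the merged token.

Final LEFT:  [delta, bravo, delta, bravo, alpha, bravo, foxtrot]
Final RIGHT: [alpha, bravo, bravo, bravo, alpha, bravo, foxtrot]
i=0: L=delta, R=alpha=BASE -> take LEFT -> delta
i=1: L=bravo R=bravo -> agree -> bravo
i=2: L=delta=BASE, R=bravo -> take RIGHT -> bravo
i=3: L=bravo R=bravo -> agree -> bravo
i=4: L=alpha R=alpha -> agree -> alpha
i=5: L=bravo R=bravo -> agree -> bravo
i=6: L=foxtrot R=foxtrot -> agree -> foxtrot
Index 1 -> bravo

Answer: bravo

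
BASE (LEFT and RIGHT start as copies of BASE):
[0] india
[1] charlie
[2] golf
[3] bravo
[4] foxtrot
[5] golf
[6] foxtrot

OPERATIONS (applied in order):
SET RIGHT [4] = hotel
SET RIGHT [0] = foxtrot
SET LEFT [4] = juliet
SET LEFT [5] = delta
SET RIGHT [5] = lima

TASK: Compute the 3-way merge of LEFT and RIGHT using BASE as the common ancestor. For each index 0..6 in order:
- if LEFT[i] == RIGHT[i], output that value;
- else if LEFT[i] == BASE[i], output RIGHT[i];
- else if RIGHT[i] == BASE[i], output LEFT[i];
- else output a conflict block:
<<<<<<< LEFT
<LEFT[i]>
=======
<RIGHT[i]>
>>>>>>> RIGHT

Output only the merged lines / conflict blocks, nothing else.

Final LEFT:  [india, charlie, golf, bravo, juliet, delta, foxtrot]
Final RIGHT: [foxtrot, charlie, golf, bravo, hotel, lima, foxtrot]
i=0: L=india=BASE, R=foxtrot -> take RIGHT -> foxtrot
i=1: L=charlie R=charlie -> agree -> charlie
i=2: L=golf R=golf -> agree -> golf
i=3: L=bravo R=bravo -> agree -> bravo
i=4: BASE=foxtrot L=juliet R=hotel all differ -> CONFLICT
i=5: BASE=golf L=delta R=lima all differ -> CONFLICT
i=6: L=foxtrot R=foxtrot -> agree -> foxtrot

Answer: foxtrot
charlie
golf
bravo
<<<<<<< LEFT
juliet
=======
hotel
>>>>>>> RIGHT
<<<<<<< LEFT
delta
=======
lima
>>>>>>> RIGHT
foxtrot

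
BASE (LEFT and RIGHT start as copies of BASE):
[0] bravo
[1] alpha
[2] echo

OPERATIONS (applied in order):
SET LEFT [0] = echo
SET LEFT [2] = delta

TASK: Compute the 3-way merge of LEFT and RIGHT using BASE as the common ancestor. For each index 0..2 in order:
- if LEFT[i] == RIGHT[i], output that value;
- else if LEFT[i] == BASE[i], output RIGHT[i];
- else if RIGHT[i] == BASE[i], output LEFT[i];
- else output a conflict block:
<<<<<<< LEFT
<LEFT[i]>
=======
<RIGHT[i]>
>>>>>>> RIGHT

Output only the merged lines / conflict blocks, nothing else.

Final LEFT:  [echo, alpha, delta]
Final RIGHT: [bravo, alpha, echo]
i=0: L=echo, R=bravo=BASE -> take LEFT -> echo
i=1: L=alpha R=alpha -> agree -> alpha
i=2: L=delta, R=echo=BASE -> take LEFT -> delta

Answer: echo
alpha
delta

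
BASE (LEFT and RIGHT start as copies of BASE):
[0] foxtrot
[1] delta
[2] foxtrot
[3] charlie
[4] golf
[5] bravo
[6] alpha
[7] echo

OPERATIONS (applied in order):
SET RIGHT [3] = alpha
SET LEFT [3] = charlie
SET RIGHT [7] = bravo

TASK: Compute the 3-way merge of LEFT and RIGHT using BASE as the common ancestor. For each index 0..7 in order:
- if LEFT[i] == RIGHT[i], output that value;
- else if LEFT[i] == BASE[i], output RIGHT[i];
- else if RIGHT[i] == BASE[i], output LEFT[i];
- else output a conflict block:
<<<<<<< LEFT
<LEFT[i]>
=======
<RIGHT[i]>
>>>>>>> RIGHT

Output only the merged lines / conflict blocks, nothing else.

Answer: foxtrot
delta
foxtrot
alpha
golf
bravo
alpha
bravo

Derivation:
Final LEFT:  [foxtrot, delta, foxtrot, charlie, golf, bravo, alpha, echo]
Final RIGHT: [foxtrot, delta, foxtrot, alpha, golf, bravo, alpha, bravo]
i=0: L=foxtrot R=foxtrot -> agree -> foxtrot
i=1: L=delta R=delta -> agree -> delta
i=2: L=foxtrot R=foxtrot -> agree -> foxtrot
i=3: L=charlie=BASE, R=alpha -> take RIGHT -> alpha
i=4: L=golf R=golf -> agree -> golf
i=5: L=bravo R=bravo -> agree -> bravo
i=6: L=alpha R=alpha -> agree -> alpha
i=7: L=echo=BASE, R=bravo -> take RIGHT -> bravo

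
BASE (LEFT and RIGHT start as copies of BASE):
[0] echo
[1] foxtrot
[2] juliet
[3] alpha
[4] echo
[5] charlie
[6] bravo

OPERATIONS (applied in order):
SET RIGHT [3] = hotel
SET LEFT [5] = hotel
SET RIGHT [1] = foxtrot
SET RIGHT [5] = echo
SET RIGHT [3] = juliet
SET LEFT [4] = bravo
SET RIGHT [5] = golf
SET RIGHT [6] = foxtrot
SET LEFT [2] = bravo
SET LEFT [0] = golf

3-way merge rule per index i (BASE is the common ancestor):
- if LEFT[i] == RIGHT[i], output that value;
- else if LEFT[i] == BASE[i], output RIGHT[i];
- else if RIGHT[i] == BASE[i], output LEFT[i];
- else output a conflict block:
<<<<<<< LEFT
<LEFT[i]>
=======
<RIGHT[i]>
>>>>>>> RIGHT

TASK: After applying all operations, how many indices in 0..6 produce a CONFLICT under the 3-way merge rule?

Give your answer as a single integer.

Answer: 1

Derivation:
Final LEFT:  [golf, foxtrot, bravo, alpha, bravo, hotel, bravo]
Final RIGHT: [echo, foxtrot, juliet, juliet, echo, golf, foxtrot]
i=0: L=golf, R=echo=BASE -> take LEFT -> golf
i=1: L=foxtrot R=foxtrot -> agree -> foxtrot
i=2: L=bravo, R=juliet=BASE -> take LEFT -> bravo
i=3: L=alpha=BASE, R=juliet -> take RIGHT -> juliet
i=4: L=bravo, R=echo=BASE -> take LEFT -> bravo
i=5: BASE=charlie L=hotel R=golf all differ -> CONFLICT
i=6: L=bravo=BASE, R=foxtrot -> take RIGHT -> foxtrot
Conflict count: 1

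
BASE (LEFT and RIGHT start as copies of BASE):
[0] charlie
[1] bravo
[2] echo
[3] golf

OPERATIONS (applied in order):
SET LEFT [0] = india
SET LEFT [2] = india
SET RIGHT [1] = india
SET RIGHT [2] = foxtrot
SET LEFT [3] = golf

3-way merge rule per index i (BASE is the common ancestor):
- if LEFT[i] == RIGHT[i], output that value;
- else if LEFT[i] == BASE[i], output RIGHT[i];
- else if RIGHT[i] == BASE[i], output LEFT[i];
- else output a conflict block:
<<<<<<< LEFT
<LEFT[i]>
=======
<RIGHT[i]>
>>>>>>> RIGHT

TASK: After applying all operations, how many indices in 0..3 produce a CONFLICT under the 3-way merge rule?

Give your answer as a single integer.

Final LEFT:  [india, bravo, india, golf]
Final RIGHT: [charlie, india, foxtrot, golf]
i=0: L=india, R=charlie=BASE -> take LEFT -> india
i=1: L=bravo=BASE, R=india -> take RIGHT -> india
i=2: BASE=echo L=india R=foxtrot all differ -> CONFLICT
i=3: L=golf R=golf -> agree -> golf
Conflict count: 1

Answer: 1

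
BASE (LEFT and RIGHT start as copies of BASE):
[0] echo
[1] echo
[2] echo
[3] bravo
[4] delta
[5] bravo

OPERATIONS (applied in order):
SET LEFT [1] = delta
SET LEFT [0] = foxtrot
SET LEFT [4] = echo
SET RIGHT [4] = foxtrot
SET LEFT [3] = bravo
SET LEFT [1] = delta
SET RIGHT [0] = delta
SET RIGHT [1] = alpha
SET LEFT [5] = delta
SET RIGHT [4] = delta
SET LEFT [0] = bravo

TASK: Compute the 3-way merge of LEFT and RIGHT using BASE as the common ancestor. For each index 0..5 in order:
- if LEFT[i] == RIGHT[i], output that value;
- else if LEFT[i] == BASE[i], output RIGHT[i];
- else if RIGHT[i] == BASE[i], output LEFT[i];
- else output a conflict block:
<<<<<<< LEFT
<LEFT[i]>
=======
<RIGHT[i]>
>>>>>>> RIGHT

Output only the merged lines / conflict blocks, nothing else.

Final LEFT:  [bravo, delta, echo, bravo, echo, delta]
Final RIGHT: [delta, alpha, echo, bravo, delta, bravo]
i=0: BASE=echo L=bravo R=delta all differ -> CONFLICT
i=1: BASE=echo L=delta R=alpha all differ -> CONFLICT
i=2: L=echo R=echo -> agree -> echo
i=3: L=bravo R=bravo -> agree -> bravo
i=4: L=echo, R=delta=BASE -> take LEFT -> echo
i=5: L=delta, R=bravo=BASE -> take LEFT -> delta

Answer: <<<<<<< LEFT
bravo
=======
delta
>>>>>>> RIGHT
<<<<<<< LEFT
delta
=======
alpha
>>>>>>> RIGHT
echo
bravo
echo
delta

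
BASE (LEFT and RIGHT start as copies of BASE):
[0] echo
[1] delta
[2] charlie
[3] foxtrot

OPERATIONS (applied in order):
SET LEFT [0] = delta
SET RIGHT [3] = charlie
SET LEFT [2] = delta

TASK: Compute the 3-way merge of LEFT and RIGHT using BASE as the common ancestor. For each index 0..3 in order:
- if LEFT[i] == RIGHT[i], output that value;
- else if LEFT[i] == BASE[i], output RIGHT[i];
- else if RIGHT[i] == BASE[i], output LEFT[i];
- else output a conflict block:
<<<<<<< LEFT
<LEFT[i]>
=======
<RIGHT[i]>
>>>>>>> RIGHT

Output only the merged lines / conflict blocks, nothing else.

Final LEFT:  [delta, delta, delta, foxtrot]
Final RIGHT: [echo, delta, charlie, charlie]
i=0: L=delta, R=echo=BASE -> take LEFT -> delta
i=1: L=delta R=delta -> agree -> delta
i=2: L=delta, R=charlie=BASE -> take LEFT -> delta
i=3: L=foxtrot=BASE, R=charlie -> take RIGHT -> charlie

Answer: delta
delta
delta
charlie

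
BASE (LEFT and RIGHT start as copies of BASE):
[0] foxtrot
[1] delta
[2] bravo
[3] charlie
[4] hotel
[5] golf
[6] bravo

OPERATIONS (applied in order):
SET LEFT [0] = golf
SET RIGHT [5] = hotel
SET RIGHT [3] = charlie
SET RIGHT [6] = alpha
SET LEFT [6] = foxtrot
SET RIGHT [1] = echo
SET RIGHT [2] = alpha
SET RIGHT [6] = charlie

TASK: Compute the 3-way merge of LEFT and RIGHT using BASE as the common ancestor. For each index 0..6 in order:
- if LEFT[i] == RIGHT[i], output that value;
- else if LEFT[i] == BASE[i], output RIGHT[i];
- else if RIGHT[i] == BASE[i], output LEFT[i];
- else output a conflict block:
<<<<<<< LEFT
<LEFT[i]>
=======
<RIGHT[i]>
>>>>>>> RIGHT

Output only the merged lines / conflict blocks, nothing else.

Final LEFT:  [golf, delta, bravo, charlie, hotel, golf, foxtrot]
Final RIGHT: [foxtrot, echo, alpha, charlie, hotel, hotel, charlie]
i=0: L=golf, R=foxtrot=BASE -> take LEFT -> golf
i=1: L=delta=BASE, R=echo -> take RIGHT -> echo
i=2: L=bravo=BASE, R=alpha -> take RIGHT -> alpha
i=3: L=charlie R=charlie -> agree -> charlie
i=4: L=hotel R=hotel -> agree -> hotel
i=5: L=golf=BASE, R=hotel -> take RIGHT -> hotel
i=6: BASE=bravo L=foxtrot R=charlie all differ -> CONFLICT

Answer: golf
echo
alpha
charlie
hotel
hotel
<<<<<<< LEFT
foxtrot
=======
charlie
>>>>>>> RIGHT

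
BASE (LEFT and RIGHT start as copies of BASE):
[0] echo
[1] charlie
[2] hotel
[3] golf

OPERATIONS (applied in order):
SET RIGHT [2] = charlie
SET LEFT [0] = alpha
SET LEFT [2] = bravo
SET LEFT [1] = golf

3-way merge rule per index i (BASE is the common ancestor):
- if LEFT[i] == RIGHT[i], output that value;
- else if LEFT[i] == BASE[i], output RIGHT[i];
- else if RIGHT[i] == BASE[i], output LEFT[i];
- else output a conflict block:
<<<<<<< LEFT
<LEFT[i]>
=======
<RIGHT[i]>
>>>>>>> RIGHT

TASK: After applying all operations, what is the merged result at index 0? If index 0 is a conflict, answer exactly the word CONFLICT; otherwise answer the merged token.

Answer: alpha

Derivation:
Final LEFT:  [alpha, golf, bravo, golf]
Final RIGHT: [echo, charlie, charlie, golf]
i=0: L=alpha, R=echo=BASE -> take LEFT -> alpha
i=1: L=golf, R=charlie=BASE -> take LEFT -> golf
i=2: BASE=hotel L=bravo R=charlie all differ -> CONFLICT
i=3: L=golf R=golf -> agree -> golf
Index 0 -> alpha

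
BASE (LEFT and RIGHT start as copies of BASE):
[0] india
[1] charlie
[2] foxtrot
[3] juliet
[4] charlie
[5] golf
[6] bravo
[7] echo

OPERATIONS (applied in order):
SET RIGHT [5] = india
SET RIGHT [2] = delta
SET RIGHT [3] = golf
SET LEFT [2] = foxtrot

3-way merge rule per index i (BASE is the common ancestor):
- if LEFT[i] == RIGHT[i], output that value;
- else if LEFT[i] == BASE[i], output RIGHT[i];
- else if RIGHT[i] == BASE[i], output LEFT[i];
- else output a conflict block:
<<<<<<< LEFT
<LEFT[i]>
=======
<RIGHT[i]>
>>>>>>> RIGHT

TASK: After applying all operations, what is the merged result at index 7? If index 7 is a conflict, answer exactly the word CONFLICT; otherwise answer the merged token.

Final LEFT:  [india, charlie, foxtrot, juliet, charlie, golf, bravo, echo]
Final RIGHT: [india, charlie, delta, golf, charlie, india, bravo, echo]
i=0: L=india R=india -> agree -> india
i=1: L=charlie R=charlie -> agree -> charlie
i=2: L=foxtrot=BASE, R=delta -> take RIGHT -> delta
i=3: L=juliet=BASE, R=golf -> take RIGHT -> golf
i=4: L=charlie R=charlie -> agree -> charlie
i=5: L=golf=BASE, R=india -> take RIGHT -> india
i=6: L=bravo R=bravo -> agree -> bravo
i=7: L=echo R=echo -> agree -> echo
Index 7 -> echo

Answer: echo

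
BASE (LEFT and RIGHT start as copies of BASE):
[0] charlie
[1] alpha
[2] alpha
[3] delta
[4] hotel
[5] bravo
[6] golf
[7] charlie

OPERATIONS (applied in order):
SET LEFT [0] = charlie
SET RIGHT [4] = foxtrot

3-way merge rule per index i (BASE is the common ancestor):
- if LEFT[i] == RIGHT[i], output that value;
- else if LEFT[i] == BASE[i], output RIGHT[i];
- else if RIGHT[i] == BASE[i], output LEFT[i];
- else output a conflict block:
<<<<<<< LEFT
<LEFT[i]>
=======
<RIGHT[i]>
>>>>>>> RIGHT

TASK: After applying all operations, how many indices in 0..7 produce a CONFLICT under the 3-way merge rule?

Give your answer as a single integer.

Final LEFT:  [charlie, alpha, alpha, delta, hotel, bravo, golf, charlie]
Final RIGHT: [charlie, alpha, alpha, delta, foxtrot, bravo, golf, charlie]
i=0: L=charlie R=charlie -> agree -> charlie
i=1: L=alpha R=alpha -> agree -> alpha
i=2: L=alpha R=alpha -> agree -> alpha
i=3: L=delta R=delta -> agree -> delta
i=4: L=hotel=BASE, R=foxtrot -> take RIGHT -> foxtrot
i=5: L=bravo R=bravo -> agree -> bravo
i=6: L=golf R=golf -> agree -> golf
i=7: L=charlie R=charlie -> agree -> charlie
Conflict count: 0

Answer: 0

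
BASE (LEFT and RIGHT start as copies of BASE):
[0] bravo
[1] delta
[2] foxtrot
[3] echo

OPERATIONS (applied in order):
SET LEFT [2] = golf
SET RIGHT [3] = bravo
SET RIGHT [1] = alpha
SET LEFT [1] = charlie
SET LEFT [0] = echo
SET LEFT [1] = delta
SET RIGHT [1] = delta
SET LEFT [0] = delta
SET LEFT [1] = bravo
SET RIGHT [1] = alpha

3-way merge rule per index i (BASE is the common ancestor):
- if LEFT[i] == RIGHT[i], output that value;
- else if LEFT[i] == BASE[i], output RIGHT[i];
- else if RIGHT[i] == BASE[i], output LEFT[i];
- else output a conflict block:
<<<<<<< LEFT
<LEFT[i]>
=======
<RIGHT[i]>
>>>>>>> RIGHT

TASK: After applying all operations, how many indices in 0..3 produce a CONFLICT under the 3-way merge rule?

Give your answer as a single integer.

Final LEFT:  [delta, bravo, golf, echo]
Final RIGHT: [bravo, alpha, foxtrot, bravo]
i=0: L=delta, R=bravo=BASE -> take LEFT -> delta
i=1: BASE=delta L=bravo R=alpha all differ -> CONFLICT
i=2: L=golf, R=foxtrot=BASE -> take LEFT -> golf
i=3: L=echo=BASE, R=bravo -> take RIGHT -> bravo
Conflict count: 1

Answer: 1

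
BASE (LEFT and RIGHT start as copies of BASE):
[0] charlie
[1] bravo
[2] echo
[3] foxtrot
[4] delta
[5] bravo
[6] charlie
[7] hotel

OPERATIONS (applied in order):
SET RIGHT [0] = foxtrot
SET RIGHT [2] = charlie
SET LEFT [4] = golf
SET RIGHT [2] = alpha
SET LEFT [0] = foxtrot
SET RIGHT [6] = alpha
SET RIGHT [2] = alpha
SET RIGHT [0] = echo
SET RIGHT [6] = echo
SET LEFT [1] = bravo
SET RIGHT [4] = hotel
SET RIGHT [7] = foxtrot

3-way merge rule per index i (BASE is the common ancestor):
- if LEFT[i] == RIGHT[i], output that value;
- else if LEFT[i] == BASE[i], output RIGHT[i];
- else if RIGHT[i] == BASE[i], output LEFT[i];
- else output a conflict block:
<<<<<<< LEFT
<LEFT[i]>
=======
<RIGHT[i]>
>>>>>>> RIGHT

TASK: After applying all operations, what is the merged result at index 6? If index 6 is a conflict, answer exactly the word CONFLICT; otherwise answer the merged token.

Final LEFT:  [foxtrot, bravo, echo, foxtrot, golf, bravo, charlie, hotel]
Final RIGHT: [echo, bravo, alpha, foxtrot, hotel, bravo, echo, foxtrot]
i=0: BASE=charlie L=foxtrot R=echo all differ -> CONFLICT
i=1: L=bravo R=bravo -> agree -> bravo
i=2: L=echo=BASE, R=alpha -> take RIGHT -> alpha
i=3: L=foxtrot R=foxtrot -> agree -> foxtrot
i=4: BASE=delta L=golf R=hotel all differ -> CONFLICT
i=5: L=bravo R=bravo -> agree -> bravo
i=6: L=charlie=BASE, R=echo -> take RIGHT -> echo
i=7: L=hotel=BASE, R=foxtrot -> take RIGHT -> foxtrot
Index 6 -> echo

Answer: echo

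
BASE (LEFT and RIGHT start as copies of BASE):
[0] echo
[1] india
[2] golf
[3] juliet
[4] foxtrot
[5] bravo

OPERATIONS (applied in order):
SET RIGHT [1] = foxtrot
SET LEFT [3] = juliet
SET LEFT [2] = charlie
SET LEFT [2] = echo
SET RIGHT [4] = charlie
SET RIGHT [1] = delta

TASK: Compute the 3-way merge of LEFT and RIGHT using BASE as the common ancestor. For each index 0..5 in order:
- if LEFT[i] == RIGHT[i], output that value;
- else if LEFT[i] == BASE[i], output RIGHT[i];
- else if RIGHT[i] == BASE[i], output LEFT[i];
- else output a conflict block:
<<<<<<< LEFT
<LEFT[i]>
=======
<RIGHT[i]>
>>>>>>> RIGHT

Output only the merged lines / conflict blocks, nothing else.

Final LEFT:  [echo, india, echo, juliet, foxtrot, bravo]
Final RIGHT: [echo, delta, golf, juliet, charlie, bravo]
i=0: L=echo R=echo -> agree -> echo
i=1: L=india=BASE, R=delta -> take RIGHT -> delta
i=2: L=echo, R=golf=BASE -> take LEFT -> echo
i=3: L=juliet R=juliet -> agree -> juliet
i=4: L=foxtrot=BASE, R=charlie -> take RIGHT -> charlie
i=5: L=bravo R=bravo -> agree -> bravo

Answer: echo
delta
echo
juliet
charlie
bravo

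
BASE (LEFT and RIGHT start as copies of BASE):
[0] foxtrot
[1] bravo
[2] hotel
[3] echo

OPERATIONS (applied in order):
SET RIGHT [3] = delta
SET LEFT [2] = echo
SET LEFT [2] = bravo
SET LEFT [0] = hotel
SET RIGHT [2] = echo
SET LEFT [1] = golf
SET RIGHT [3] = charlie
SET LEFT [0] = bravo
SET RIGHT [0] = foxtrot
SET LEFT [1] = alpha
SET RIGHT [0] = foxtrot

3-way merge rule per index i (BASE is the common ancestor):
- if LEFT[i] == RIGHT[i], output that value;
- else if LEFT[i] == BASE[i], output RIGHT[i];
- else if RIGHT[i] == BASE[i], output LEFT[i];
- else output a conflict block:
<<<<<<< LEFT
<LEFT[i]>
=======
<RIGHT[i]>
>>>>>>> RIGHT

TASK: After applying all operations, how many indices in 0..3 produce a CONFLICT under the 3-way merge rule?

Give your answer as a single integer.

Final LEFT:  [bravo, alpha, bravo, echo]
Final RIGHT: [foxtrot, bravo, echo, charlie]
i=0: L=bravo, R=foxtrot=BASE -> take LEFT -> bravo
i=1: L=alpha, R=bravo=BASE -> take LEFT -> alpha
i=2: BASE=hotel L=bravo R=echo all differ -> CONFLICT
i=3: L=echo=BASE, R=charlie -> take RIGHT -> charlie
Conflict count: 1

Answer: 1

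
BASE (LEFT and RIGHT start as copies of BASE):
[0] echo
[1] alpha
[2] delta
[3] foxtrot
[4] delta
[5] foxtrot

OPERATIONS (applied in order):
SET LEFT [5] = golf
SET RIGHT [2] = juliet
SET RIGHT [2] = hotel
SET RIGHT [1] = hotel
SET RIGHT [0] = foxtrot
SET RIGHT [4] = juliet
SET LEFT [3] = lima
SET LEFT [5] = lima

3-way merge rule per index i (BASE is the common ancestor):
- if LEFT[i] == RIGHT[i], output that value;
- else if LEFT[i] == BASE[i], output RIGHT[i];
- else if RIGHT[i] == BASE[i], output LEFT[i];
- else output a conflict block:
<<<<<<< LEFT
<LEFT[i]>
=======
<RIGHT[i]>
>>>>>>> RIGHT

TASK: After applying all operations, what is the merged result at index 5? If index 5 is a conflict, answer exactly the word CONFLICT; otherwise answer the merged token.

Answer: lima

Derivation:
Final LEFT:  [echo, alpha, delta, lima, delta, lima]
Final RIGHT: [foxtrot, hotel, hotel, foxtrot, juliet, foxtrot]
i=0: L=echo=BASE, R=foxtrot -> take RIGHT -> foxtrot
i=1: L=alpha=BASE, R=hotel -> take RIGHT -> hotel
i=2: L=delta=BASE, R=hotel -> take RIGHT -> hotel
i=3: L=lima, R=foxtrot=BASE -> take LEFT -> lima
i=4: L=delta=BASE, R=juliet -> take RIGHT -> juliet
i=5: L=lima, R=foxtrot=BASE -> take LEFT -> lima
Index 5 -> lima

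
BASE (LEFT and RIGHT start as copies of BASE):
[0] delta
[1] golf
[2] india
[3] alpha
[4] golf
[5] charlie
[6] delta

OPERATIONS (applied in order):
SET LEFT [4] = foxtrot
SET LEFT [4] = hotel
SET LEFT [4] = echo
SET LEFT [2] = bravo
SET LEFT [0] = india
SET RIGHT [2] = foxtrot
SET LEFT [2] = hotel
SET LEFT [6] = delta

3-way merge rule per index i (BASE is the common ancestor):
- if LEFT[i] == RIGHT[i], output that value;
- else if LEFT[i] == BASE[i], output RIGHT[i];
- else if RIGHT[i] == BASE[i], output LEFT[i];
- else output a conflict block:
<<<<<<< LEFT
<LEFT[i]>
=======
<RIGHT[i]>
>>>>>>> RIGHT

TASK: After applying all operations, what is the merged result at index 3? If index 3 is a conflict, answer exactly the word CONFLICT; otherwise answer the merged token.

Final LEFT:  [india, golf, hotel, alpha, echo, charlie, delta]
Final RIGHT: [delta, golf, foxtrot, alpha, golf, charlie, delta]
i=0: L=india, R=delta=BASE -> take LEFT -> india
i=1: L=golf R=golf -> agree -> golf
i=2: BASE=india L=hotel R=foxtrot all differ -> CONFLICT
i=3: L=alpha R=alpha -> agree -> alpha
i=4: L=echo, R=golf=BASE -> take LEFT -> echo
i=5: L=charlie R=charlie -> agree -> charlie
i=6: L=delta R=delta -> agree -> delta
Index 3 -> alpha

Answer: alpha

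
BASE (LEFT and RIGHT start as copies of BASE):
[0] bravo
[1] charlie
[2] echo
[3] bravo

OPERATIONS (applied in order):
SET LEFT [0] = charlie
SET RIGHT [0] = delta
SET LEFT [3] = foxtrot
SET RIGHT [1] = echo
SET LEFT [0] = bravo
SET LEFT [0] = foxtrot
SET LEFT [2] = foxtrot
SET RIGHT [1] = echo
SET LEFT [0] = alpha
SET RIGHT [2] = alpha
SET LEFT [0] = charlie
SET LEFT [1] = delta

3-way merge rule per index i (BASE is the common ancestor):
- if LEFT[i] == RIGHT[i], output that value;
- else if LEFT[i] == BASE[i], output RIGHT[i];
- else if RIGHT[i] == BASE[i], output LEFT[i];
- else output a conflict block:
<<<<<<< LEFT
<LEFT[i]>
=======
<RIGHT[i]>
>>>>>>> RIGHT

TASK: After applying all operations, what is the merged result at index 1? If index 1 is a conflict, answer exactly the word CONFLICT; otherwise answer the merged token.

Answer: CONFLICT

Derivation:
Final LEFT:  [charlie, delta, foxtrot, foxtrot]
Final RIGHT: [delta, echo, alpha, bravo]
i=0: BASE=bravo L=charlie R=delta all differ -> CONFLICT
i=1: BASE=charlie L=delta R=echo all differ -> CONFLICT
i=2: BASE=echo L=foxtrot R=alpha all differ -> CONFLICT
i=3: L=foxtrot, R=bravo=BASE -> take LEFT -> foxtrot
Index 1 -> CONFLICT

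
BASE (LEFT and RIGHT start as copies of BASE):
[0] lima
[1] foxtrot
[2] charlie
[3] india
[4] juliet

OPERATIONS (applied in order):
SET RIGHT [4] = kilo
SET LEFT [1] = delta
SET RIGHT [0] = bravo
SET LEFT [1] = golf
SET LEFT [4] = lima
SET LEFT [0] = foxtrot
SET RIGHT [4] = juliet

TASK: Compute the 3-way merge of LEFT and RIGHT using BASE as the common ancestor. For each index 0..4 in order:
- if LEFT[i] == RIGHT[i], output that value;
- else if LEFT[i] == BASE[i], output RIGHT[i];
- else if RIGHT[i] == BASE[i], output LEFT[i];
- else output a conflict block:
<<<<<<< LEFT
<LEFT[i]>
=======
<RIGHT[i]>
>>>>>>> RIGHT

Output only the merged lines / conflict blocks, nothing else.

Final LEFT:  [foxtrot, golf, charlie, india, lima]
Final RIGHT: [bravo, foxtrot, charlie, india, juliet]
i=0: BASE=lima L=foxtrot R=bravo all differ -> CONFLICT
i=1: L=golf, R=foxtrot=BASE -> take LEFT -> golf
i=2: L=charlie R=charlie -> agree -> charlie
i=3: L=india R=india -> agree -> india
i=4: L=lima, R=juliet=BASE -> take LEFT -> lima

Answer: <<<<<<< LEFT
foxtrot
=======
bravo
>>>>>>> RIGHT
golf
charlie
india
lima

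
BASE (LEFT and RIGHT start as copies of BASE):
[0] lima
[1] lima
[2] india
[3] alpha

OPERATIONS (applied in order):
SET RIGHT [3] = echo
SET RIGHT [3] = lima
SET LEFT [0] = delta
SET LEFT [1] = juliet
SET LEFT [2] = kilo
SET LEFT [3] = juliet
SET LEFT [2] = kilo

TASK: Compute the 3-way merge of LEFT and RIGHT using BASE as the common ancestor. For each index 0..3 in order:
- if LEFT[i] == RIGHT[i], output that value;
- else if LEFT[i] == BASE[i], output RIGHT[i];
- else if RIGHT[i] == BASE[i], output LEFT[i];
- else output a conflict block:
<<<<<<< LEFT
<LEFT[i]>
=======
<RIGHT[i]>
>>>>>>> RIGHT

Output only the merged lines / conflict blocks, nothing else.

Final LEFT:  [delta, juliet, kilo, juliet]
Final RIGHT: [lima, lima, india, lima]
i=0: L=delta, R=lima=BASE -> take LEFT -> delta
i=1: L=juliet, R=lima=BASE -> take LEFT -> juliet
i=2: L=kilo, R=india=BASE -> take LEFT -> kilo
i=3: BASE=alpha L=juliet R=lima all differ -> CONFLICT

Answer: delta
juliet
kilo
<<<<<<< LEFT
juliet
=======
lima
>>>>>>> RIGHT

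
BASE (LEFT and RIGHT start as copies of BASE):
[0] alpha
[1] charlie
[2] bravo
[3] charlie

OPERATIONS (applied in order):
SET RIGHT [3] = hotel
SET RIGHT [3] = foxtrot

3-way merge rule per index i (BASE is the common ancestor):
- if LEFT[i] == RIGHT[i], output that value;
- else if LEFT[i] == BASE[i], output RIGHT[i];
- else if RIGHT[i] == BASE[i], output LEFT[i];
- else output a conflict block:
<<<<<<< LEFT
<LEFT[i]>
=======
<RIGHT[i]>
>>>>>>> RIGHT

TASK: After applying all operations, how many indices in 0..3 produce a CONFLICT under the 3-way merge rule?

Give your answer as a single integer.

Answer: 0

Derivation:
Final LEFT:  [alpha, charlie, bravo, charlie]
Final RIGHT: [alpha, charlie, bravo, foxtrot]
i=0: L=alpha R=alpha -> agree -> alpha
i=1: L=charlie R=charlie -> agree -> charlie
i=2: L=bravo R=bravo -> agree -> bravo
i=3: L=charlie=BASE, R=foxtrot -> take RIGHT -> foxtrot
Conflict count: 0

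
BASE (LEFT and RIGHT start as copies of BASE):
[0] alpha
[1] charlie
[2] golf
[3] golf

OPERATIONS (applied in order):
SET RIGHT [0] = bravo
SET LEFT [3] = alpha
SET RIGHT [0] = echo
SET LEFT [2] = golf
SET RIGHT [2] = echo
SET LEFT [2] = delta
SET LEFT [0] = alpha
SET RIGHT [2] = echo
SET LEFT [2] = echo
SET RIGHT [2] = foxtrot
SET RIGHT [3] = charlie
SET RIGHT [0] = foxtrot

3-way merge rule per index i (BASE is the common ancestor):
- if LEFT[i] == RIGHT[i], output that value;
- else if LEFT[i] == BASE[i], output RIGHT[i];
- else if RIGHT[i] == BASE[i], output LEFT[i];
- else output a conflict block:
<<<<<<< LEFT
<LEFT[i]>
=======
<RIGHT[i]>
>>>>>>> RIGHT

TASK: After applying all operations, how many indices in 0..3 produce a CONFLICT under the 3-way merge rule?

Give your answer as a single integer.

Final LEFT:  [alpha, charlie, echo, alpha]
Final RIGHT: [foxtrot, charlie, foxtrot, charlie]
i=0: L=alpha=BASE, R=foxtrot -> take RIGHT -> foxtrot
i=1: L=charlie R=charlie -> agree -> charlie
i=2: BASE=golf L=echo R=foxtrot all differ -> CONFLICT
i=3: BASE=golf L=alpha R=charlie all differ -> CONFLICT
Conflict count: 2

Answer: 2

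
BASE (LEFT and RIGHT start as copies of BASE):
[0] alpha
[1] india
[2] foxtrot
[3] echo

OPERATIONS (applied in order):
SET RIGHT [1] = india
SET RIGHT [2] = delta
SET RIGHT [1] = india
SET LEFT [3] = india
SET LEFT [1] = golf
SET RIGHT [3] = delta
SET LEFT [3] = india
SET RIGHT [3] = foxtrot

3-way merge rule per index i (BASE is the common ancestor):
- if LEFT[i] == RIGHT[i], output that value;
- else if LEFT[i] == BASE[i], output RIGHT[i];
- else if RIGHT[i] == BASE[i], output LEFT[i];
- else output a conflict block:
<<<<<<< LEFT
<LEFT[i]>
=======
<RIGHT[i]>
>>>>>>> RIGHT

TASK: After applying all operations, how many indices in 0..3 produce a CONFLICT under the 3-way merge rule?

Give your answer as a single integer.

Answer: 1

Derivation:
Final LEFT:  [alpha, golf, foxtrot, india]
Final RIGHT: [alpha, india, delta, foxtrot]
i=0: L=alpha R=alpha -> agree -> alpha
i=1: L=golf, R=india=BASE -> take LEFT -> golf
i=2: L=foxtrot=BASE, R=delta -> take RIGHT -> delta
i=3: BASE=echo L=india R=foxtrot all differ -> CONFLICT
Conflict count: 1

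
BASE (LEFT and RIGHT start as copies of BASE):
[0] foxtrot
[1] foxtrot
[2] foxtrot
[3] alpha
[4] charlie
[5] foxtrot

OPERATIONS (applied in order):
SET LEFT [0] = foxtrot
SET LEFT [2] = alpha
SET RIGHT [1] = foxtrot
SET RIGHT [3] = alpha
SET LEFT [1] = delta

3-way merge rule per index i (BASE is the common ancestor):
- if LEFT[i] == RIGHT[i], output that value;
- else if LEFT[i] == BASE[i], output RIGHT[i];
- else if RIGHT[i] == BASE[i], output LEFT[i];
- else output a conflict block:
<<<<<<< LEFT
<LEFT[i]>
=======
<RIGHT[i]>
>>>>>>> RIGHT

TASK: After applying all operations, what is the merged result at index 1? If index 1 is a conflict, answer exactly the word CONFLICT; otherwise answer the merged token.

Final LEFT:  [foxtrot, delta, alpha, alpha, charlie, foxtrot]
Final RIGHT: [foxtrot, foxtrot, foxtrot, alpha, charlie, foxtrot]
i=0: L=foxtrot R=foxtrot -> agree -> foxtrot
i=1: L=delta, R=foxtrot=BASE -> take LEFT -> delta
i=2: L=alpha, R=foxtrot=BASE -> take LEFT -> alpha
i=3: L=alpha R=alpha -> agree -> alpha
i=4: L=charlie R=charlie -> agree -> charlie
i=5: L=foxtrot R=foxtrot -> agree -> foxtrot
Index 1 -> delta

Answer: delta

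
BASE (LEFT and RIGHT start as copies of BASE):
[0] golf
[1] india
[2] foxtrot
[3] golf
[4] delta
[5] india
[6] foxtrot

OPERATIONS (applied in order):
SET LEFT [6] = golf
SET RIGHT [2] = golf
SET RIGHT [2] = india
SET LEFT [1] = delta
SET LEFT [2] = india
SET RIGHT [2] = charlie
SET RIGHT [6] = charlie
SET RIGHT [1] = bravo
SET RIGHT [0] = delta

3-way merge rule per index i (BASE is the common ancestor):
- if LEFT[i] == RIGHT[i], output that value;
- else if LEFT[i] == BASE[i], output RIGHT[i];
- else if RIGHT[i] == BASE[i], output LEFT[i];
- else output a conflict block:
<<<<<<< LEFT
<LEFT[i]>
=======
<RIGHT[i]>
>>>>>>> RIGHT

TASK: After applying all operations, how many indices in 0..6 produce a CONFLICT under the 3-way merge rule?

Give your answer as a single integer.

Final LEFT:  [golf, delta, india, golf, delta, india, golf]
Final RIGHT: [delta, bravo, charlie, golf, delta, india, charlie]
i=0: L=golf=BASE, R=delta -> take RIGHT -> delta
i=1: BASE=india L=delta R=bravo all differ -> CONFLICT
i=2: BASE=foxtrot L=india R=charlie all differ -> CONFLICT
i=3: L=golf R=golf -> agree -> golf
i=4: L=delta R=delta -> agree -> delta
i=5: L=india R=india -> agree -> india
i=6: BASE=foxtrot L=golf R=charlie all differ -> CONFLICT
Conflict count: 3

Answer: 3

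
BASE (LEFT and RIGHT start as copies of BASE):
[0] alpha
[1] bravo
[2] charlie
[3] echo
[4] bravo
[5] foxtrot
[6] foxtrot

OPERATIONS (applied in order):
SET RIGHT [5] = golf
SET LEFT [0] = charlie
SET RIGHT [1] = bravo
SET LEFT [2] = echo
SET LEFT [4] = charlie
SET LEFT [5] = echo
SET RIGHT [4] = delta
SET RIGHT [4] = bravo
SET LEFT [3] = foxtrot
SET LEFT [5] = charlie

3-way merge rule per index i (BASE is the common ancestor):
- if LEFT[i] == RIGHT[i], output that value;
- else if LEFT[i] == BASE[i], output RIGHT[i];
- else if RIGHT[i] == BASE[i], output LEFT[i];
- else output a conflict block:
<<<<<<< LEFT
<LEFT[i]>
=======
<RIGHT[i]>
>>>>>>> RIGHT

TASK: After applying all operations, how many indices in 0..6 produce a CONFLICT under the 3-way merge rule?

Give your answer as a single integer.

Final LEFT:  [charlie, bravo, echo, foxtrot, charlie, charlie, foxtrot]
Final RIGHT: [alpha, bravo, charlie, echo, bravo, golf, foxtrot]
i=0: L=charlie, R=alpha=BASE -> take LEFT -> charlie
i=1: L=bravo R=bravo -> agree -> bravo
i=2: L=echo, R=charlie=BASE -> take LEFT -> echo
i=3: L=foxtrot, R=echo=BASE -> take LEFT -> foxtrot
i=4: L=charlie, R=bravo=BASE -> take LEFT -> charlie
i=5: BASE=foxtrot L=charlie R=golf all differ -> CONFLICT
i=6: L=foxtrot R=foxtrot -> agree -> foxtrot
Conflict count: 1

Answer: 1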